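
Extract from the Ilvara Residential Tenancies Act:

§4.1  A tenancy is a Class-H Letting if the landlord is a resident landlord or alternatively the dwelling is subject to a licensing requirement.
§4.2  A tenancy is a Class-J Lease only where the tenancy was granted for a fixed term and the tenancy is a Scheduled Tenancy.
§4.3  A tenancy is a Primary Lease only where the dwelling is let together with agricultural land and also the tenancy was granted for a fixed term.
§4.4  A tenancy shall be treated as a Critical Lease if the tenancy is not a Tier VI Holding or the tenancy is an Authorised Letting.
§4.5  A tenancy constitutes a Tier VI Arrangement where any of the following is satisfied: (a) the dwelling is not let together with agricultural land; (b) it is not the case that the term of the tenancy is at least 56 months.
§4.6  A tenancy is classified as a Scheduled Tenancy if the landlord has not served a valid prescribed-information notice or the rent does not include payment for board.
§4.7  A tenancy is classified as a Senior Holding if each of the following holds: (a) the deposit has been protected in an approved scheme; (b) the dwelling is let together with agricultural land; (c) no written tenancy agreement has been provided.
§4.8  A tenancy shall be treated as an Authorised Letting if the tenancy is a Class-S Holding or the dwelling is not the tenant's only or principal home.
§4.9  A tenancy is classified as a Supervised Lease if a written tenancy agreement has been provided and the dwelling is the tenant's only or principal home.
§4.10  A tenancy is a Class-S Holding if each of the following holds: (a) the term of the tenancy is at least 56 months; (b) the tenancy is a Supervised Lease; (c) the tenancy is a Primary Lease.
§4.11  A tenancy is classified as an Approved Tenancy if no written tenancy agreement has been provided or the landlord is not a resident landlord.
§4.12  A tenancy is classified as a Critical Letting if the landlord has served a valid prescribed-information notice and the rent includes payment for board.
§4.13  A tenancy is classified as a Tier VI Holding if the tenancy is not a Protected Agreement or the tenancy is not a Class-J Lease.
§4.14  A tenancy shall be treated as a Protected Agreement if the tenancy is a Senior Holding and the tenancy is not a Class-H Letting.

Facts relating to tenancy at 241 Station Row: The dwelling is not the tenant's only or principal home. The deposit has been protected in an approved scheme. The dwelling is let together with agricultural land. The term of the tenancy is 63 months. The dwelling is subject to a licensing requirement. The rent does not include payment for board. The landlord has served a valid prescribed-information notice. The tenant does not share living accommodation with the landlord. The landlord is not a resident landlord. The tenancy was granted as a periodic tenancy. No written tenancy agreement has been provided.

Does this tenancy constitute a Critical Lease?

§4.7 — Senior Holding: [the deposit has been protected in an approved scheme? yes] AND [the dwelling is let together with agricultural land? yes] AND [no written tenancy agreement has been provided? yes] → satisfied.
§4.1 — Class-H Letting: [the landlord is a resident landlord? no] OR [the dwelling is subject to a licensing requirement? yes] → satisfied.
§4.14 — Protected Agreement: [Senior Holding (§4.7)? yes] AND [not a Class-H Letting (§4.1)? no] → not satisfied.
§4.6 — Scheduled Tenancy: [the landlord has not served a valid prescribed-information notice? no] OR [the rent does not include payment for board? yes] → satisfied.
§4.2 — Class-J Lease: [the tenancy was granted for a fixed term? no] AND [Scheduled Tenancy (§4.6)? yes] → not satisfied.
§4.13 — Tier VI Holding: [not a Protected Agreement (§4.14)? yes] OR [not a Class-J Lease (§4.2)? yes] → satisfied.
§4.9 — Supervised Lease: [a written tenancy agreement has been provided? no] AND [the dwelling is the tenant's only or principal home? no] → not satisfied.
§4.3 — Primary Lease: [the dwelling is let together with agricultural land? yes] AND [the tenancy was granted for a fixed term? no] → not satisfied.
§4.10 — Class-S Holding: [term of the tenancy: 63 months ≥ 56 months? yes] AND [Supervised Lease (§4.9)? no] AND [Primary Lease (§4.3)? no] → not satisfied.
§4.8 — Authorised Letting: [Class-S Holding (§4.10)? no] OR [the dwelling is not the tenant's only or principal home? yes] → satisfied.
§4.4 — Critical Lease: [not a Tier VI Holding (§4.13)? no] OR [Authorised Letting (§4.8)? yes] → satisfied.

Yes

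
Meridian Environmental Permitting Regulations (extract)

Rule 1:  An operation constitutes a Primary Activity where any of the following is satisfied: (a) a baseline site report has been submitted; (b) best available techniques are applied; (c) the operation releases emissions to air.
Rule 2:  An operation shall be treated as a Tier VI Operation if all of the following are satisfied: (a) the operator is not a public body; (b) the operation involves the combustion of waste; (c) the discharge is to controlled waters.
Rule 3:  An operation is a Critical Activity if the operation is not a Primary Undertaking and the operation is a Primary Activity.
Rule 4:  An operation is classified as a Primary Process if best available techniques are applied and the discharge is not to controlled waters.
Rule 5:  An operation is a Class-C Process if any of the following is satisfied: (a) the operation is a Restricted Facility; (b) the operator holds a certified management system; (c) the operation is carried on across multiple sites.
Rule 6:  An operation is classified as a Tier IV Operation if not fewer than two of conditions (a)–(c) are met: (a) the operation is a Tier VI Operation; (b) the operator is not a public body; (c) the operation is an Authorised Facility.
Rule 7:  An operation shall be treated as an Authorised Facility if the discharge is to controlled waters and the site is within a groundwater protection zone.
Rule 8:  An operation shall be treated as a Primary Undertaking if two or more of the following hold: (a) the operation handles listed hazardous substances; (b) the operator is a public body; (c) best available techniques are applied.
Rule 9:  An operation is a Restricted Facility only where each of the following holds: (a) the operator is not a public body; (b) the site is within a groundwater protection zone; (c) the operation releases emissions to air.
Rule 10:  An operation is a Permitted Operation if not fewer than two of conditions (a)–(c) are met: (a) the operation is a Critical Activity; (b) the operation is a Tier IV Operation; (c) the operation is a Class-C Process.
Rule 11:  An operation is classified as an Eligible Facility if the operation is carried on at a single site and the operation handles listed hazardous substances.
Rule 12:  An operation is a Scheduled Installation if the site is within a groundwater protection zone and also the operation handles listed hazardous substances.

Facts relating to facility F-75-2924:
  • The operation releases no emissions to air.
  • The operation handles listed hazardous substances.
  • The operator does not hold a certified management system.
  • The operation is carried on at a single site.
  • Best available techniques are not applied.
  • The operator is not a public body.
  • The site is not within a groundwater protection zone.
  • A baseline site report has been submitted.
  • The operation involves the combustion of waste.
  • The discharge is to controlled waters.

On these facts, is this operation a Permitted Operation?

rule 8 — Primary Undertaking: the operation handles listed hazardous substances? yes; the operator is a public body? no; best available techniques are applied? no — 1 of 3 hold (need ≥2) → not satisfied.
rule 1 — Primary Activity: [a baseline site report has been submitted? yes] OR [best available techniques are applied? no] OR [the operation releases emissions to air? no] → satisfied.
rule 3 — Critical Activity: [not a Primary Undertaking (rule 8)? yes] AND [Primary Activity (rule 1)? yes] → satisfied.
rule 2 — Tier VI Operation: [the operator is not a public body? yes] AND [the operation involves the combustion of waste? yes] AND [the discharge is to controlled waters? yes] → satisfied.
rule 7 — Authorised Facility: [the discharge is to controlled waters? yes] AND [the site is within a groundwater protection zone? no] → not satisfied.
rule 6 — Tier IV Operation: Tier VI Operation (rule 2)? yes; the operator is not a public body? yes; Authorised Facility (rule 7)? no — 2 of 3 hold (need ≥2) → satisfied.
rule 9 — Restricted Facility: [the operator is not a public body? yes] AND [the site is within a groundwater protection zone? no] AND [the operation releases emissions to air? no] → not satisfied.
rule 5 — Class-C Process: [Restricted Facility (rule 9)? no] OR [the operator holds a certified management system? no] OR [the operation is carried on across multiple sites? no] → not satisfied.
rule 10 — Permitted Operation: Critical Activity (rule 3)? yes; Tier IV Operation (rule 6)? yes; Class-C Process (rule 5)? no — 2 of 3 hold (need ≥2) → satisfied.

Yes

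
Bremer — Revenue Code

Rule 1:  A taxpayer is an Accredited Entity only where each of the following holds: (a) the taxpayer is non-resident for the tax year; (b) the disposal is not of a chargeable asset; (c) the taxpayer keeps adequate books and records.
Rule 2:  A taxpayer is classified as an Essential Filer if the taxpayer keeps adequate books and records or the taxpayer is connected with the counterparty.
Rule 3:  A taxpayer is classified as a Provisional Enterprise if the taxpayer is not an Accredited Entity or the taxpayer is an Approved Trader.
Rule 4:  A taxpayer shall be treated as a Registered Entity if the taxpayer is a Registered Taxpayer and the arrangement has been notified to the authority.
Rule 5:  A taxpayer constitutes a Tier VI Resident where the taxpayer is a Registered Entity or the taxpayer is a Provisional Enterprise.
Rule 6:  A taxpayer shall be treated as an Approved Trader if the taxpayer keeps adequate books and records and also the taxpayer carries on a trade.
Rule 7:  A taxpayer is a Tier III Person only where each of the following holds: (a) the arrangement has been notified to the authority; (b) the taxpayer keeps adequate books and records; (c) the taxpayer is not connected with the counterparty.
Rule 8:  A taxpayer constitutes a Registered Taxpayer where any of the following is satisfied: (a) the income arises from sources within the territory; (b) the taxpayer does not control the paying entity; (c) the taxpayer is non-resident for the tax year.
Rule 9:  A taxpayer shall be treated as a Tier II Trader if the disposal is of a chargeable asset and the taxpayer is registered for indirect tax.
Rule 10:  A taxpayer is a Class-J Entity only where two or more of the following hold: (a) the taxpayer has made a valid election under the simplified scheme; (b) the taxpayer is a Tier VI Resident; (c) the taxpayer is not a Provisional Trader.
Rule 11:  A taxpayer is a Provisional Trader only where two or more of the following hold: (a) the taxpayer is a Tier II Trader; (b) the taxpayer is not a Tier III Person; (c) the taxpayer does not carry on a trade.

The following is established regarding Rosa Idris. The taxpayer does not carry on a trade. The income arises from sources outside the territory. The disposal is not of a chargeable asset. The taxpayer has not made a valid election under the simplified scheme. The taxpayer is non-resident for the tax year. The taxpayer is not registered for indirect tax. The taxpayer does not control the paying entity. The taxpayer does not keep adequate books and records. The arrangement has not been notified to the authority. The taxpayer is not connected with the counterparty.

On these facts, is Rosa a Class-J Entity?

rule 8 — Registered Taxpayer: [the income arises from sources within the territory? no] OR [the taxpayer does not control the paying entity? yes] OR [the taxpayer is non-resident for the tax year? yes] → satisfied.
rule 4 — Registered Entity: [Registered Taxpayer (rule 8)? yes] AND [the arrangement has been notified to the authority? no] → not satisfied.
rule 1 — Accredited Entity: [the taxpayer is non-resident for the tax year? yes] AND [the disposal is not of a chargeable asset? yes] AND [the taxpayer keeps adequate books and records? no] → not satisfied.
rule 6 — Approved Trader: [the taxpayer keeps adequate books and records? no] AND [the taxpayer carries on a trade? no] → not satisfied.
rule 3 — Provisional Enterprise: [not an Accredited Entity (rule 1)? yes] OR [Approved Trader (rule 6)? no] → satisfied.
rule 5 — Tier VI Resident: [Registered Entity (rule 4)? no] OR [Provisional Enterprise (rule 3)? yes] → satisfied.
rule 9 — Tier II Trader: [the disposal is of a chargeable asset? no] AND [the taxpayer is registered for indirect tax? no] → not satisfied.
rule 7 — Tier III Person: [the arrangement has been notified to the authority? no] AND [the taxpayer keeps adequate books and records? no] AND [the taxpayer is not connected with the counterparty? yes] → not satisfied.
rule 11 — Provisional Trader: Tier II Trader (rule 9)? no; not a Tier III Person (rule 7)? yes; the taxpayer does not carry on a trade? yes — 2 of 3 hold (need ≥2) → satisfied.
rule 10 — Class-J Entity: the taxpayer has made a valid election under the simplified scheme? no; Tier VI Resident (rule 5)? yes; not a Provisional Trader (rule 11)? no — 1 of 3 hold (need ≥2) → not satisfied.

No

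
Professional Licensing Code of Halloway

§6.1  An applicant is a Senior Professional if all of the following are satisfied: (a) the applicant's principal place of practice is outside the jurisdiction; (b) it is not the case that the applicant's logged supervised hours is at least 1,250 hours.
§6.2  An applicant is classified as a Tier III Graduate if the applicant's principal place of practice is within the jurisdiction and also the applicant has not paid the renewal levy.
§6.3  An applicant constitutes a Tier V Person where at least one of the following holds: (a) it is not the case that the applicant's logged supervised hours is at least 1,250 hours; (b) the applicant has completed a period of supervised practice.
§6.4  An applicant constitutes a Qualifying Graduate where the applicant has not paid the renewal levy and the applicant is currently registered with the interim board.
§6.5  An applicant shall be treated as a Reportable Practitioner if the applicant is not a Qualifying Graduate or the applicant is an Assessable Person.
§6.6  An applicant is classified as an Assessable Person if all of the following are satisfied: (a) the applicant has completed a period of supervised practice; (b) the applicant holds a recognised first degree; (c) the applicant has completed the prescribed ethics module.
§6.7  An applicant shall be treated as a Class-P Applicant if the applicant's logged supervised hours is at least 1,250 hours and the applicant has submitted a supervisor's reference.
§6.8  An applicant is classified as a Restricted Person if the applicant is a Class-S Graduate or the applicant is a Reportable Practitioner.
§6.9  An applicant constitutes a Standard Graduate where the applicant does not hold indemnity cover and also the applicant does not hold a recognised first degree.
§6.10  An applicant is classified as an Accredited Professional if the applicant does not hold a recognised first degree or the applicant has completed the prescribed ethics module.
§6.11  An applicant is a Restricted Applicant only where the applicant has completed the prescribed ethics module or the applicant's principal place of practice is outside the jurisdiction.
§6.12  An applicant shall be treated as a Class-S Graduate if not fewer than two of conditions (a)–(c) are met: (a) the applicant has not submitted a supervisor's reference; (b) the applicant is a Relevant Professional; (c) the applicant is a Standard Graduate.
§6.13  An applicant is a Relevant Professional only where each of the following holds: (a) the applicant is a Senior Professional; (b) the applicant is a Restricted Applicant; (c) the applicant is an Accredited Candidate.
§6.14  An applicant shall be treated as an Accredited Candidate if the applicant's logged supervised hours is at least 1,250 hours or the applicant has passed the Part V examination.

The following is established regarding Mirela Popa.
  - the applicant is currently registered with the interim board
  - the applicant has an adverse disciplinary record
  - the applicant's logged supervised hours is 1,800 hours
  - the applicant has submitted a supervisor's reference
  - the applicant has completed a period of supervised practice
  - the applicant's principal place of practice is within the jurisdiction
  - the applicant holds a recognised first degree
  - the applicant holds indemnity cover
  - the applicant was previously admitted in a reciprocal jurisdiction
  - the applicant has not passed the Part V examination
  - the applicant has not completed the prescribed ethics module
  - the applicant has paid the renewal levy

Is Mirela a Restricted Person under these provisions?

Under §6.1: the applicant's principal place of practice is outside the jurisdiction? no; and applicant's logged supervised hours: 1,800 hours ≥ 1,250 hours? yes, so negated condition no. So the applicant is not a Senior Professional.
Under §6.11: the applicant has completed the prescribed ethics module? no; or the applicant's principal place of practice is outside the jurisdiction? no. So the applicant is not a Restricted Applicant.
Under §6.14: applicant's logged supervised hours: 1,800 hours ≥ 1,250 hours? yes; or the applicant has passed the Part V examination? no. So the applicant is an Accredited Candidate.
Under §6.13: Senior Professional (§6.1)? no; and Restricted Applicant (§6.11)? no; and Accredited Candidate (§6.14)? yes. So the applicant is not a Relevant Professional.
Under §6.9: the applicant does not hold indemnity cover? no; and the applicant does not hold a recognised first degree? no. So the applicant is not a Standard Graduate.
Under §6.12: the applicant has not submitted a supervisor's reference? no; Relevant Professional (§6.13)? no; Standard Graduate (§6.9)? no — 0 of 3 hold (need ≥2) → not satisfied.
Under §6.4: the applicant has not paid the renewal levy? no; and the applicant is currently registered with the interim board? yes. So the applicant is not a Qualifying Graduate.
Under §6.6: the applicant has completed a period of supervised practice? yes; and the applicant holds a recognised first degree? yes; and the applicant has completed the prescribed ethics module? no. So the applicant is not an Assessable Person.
Under §6.5: not a Qualifying Graduate (§6.4)? yes; or Assessable Person (§6.6)? no. So the applicant is a Reportable Practitioner.
Under §6.8: Class-S Graduate (§6.12)? no; or Reportable Practitioner (§6.5)? yes. So the applicant is a Restricted Person.

Yes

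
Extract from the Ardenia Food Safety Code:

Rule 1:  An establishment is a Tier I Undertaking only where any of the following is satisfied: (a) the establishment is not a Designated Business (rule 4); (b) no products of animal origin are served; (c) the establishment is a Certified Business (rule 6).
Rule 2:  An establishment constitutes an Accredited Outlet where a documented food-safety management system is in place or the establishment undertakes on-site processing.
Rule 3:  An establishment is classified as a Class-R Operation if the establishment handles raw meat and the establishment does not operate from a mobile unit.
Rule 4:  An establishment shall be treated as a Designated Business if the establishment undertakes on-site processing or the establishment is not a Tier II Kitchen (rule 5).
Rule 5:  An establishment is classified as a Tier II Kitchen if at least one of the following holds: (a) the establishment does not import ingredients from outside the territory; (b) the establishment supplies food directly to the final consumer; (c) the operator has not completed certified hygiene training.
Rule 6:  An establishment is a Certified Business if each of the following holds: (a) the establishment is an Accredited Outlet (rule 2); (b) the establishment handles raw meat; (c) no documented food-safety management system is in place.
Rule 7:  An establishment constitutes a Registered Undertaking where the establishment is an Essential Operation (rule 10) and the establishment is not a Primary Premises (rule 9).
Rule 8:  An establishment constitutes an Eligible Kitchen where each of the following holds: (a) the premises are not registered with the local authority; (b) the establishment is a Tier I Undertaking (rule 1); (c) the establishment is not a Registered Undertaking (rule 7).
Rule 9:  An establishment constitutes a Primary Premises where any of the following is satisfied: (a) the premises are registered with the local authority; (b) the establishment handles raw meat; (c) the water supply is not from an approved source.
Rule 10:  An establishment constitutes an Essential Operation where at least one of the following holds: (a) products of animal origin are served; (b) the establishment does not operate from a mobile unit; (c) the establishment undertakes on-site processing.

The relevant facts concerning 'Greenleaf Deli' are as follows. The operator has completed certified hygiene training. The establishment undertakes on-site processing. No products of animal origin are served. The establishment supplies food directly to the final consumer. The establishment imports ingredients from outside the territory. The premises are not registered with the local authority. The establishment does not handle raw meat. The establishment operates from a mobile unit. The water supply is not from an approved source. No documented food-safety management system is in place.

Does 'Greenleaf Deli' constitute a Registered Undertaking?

rule 10 — Essential Operation: [products of animal origin are served? no] OR [the establishment does not operate from a mobile unit? no] OR [the establishment undertakes on-site processing? yes] → satisfied.
rule 9 — Primary Premises: [the premises are registered with the local authority? no] OR [the establishment handles raw meat? no] OR [the water supply is not from an approved source? yes] → satisfied.
rule 7 — Registered Undertaking: [Essential Operation (rule 10)? yes] AND [not a Primary Premises (rule 9)? no] → not satisfied.

No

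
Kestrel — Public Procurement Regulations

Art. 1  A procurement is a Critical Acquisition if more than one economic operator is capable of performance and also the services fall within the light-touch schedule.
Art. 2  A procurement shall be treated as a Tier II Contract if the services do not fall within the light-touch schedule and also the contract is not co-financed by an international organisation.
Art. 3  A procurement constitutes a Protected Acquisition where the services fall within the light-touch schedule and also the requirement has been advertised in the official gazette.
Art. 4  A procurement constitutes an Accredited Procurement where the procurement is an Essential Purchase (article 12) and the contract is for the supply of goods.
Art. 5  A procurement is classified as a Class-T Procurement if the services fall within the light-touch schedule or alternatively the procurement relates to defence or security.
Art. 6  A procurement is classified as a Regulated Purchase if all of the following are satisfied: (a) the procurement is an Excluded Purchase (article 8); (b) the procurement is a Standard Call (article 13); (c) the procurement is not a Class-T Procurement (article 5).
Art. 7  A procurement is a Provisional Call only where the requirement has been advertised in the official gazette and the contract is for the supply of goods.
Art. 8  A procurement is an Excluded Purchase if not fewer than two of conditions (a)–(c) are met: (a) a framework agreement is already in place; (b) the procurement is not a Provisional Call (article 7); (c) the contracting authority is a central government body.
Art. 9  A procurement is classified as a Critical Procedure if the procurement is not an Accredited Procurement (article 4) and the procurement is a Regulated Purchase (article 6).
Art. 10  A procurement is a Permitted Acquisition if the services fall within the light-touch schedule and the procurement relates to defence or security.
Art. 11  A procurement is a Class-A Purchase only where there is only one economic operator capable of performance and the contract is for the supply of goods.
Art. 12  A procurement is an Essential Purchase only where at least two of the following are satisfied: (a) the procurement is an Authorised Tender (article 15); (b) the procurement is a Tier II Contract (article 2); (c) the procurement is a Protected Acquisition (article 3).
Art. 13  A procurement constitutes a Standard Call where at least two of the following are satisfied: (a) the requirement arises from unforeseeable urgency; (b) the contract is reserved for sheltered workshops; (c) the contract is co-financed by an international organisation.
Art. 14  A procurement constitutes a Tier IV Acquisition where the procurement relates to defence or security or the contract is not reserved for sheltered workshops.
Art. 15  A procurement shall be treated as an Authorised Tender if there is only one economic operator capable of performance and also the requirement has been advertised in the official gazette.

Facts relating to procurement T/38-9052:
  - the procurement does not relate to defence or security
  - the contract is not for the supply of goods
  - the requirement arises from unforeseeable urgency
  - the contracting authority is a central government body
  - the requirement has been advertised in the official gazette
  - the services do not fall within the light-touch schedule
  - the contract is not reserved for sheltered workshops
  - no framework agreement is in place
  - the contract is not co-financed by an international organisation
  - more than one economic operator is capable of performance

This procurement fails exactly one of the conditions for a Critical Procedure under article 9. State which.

Regulated Purchase

article 15 — Authorised Tender: [there is only one economic operator capable of performance? no] AND [the requirement has been advertised in the official gazette? yes] → not satisfied.
article 2 — Tier II Contract: [the services do not fall within the light-touch schedule? yes] AND [the contract is not co-financed by an international organisation? yes] → satisfied.
article 3 — Protected Acquisition: [the services fall within the light-touch schedule? no] AND [the requirement has been advertised in the official gazette? yes] → not satisfied.
article 12 — Essential Purchase: Authorised Tender (article 15)? no; Tier II Contract (article 2)? yes; Protected Acquisition (article 3)? no — 1 of 3 hold (need ≥2) → not satisfied.
article 4 — Accredited Procurement: [Essential Purchase (article 12)? no] AND [the contract is for the supply of goods? no] → not satisfied.
article 7 — Provisional Call: [the requirement has been advertised in the official gazette? yes] AND [the contract is for the supply of goods? no] → not satisfied.
article 8 — Excluded Purchase: a framework agreement is already in place? no; not a Provisional Call (article 7)? yes; the contracting authority is a central government body? yes — 2 of 3 hold (need ≥2) → satisfied.
article 13 — Standard Call: the requirement arises from unforeseeable urgency? yes; the contract is reserved for sheltered workshops? no; the contract is co-financed by an international organisation? no — 1 of 3 hold (need ≥2) → not satisfied.
article 5 — Class-T Procurement: [the services fall within the light-touch schedule? no] OR [the procurement relates to defence or security? no] → not satisfied.
article 6 — Regulated Purchase: [Excluded Purchase (article 8)? yes] AND [Standard Call (article 13)? no] AND [not a Class-T Procurement (article 5)? yes] → not satisfied.
article 9 — Critical Procedure: [not an Accredited Procurement (article 4)? yes] AND [Regulated Purchase (article 6)? no] → not satisfied.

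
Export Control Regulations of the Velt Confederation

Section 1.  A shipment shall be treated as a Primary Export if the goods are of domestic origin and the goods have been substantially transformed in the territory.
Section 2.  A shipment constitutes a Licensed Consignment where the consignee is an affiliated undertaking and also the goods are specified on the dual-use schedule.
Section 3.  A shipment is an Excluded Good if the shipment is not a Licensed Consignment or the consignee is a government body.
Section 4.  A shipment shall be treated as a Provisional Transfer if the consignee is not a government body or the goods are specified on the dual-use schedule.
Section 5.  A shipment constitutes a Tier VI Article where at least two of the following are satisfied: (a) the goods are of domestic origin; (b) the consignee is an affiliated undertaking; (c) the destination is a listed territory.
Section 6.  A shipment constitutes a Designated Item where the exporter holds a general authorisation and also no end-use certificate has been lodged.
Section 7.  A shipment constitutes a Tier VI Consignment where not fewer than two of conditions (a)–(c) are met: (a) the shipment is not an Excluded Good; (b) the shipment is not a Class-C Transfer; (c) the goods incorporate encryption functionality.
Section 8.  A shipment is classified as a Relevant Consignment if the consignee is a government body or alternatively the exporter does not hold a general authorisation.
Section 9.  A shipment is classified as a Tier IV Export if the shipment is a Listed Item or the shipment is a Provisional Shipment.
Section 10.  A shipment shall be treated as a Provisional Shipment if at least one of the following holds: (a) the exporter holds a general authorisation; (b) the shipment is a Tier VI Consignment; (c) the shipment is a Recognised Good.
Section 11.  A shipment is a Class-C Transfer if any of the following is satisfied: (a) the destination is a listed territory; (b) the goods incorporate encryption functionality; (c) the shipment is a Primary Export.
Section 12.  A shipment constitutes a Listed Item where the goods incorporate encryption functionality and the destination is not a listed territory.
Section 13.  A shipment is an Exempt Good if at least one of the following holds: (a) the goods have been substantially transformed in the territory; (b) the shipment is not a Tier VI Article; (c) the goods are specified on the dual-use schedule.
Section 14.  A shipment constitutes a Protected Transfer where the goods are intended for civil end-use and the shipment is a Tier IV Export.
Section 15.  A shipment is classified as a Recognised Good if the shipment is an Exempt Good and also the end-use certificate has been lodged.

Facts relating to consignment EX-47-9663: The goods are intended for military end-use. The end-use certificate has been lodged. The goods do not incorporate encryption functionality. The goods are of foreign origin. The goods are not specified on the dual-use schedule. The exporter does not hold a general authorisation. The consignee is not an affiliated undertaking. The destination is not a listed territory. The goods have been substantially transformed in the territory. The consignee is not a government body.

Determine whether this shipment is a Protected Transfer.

Under section 12: the goods incorporate encryption functionality? no; and the destination is not a listed territory? yes. So the shipment is not a Listed Item.
Under section 2: the consignee is an affiliated undertaking? no; and the goods are specified on the dual-use schedule? no. So the shipment is not a Licensed Consignment.
Under section 3: not a Licensed Consignment (section 2)? yes; or the consignee is a government body? no. So the shipment is an Excluded Good.
Under section 1: the goods are of domestic origin? no; and the goods have been substantially transformed in the territory? yes. So the shipment is not a Primary Export.
Under section 11: the destination is a listed territory? no; or the goods incorporate encryption functionality? no; or Primary Export (section 1)? no. So the shipment is not a Class-C Transfer.
Under section 7: not an Excluded Good (section 3)? no; not a Class-C Transfer (section 11)? yes; the goods incorporate encryption functionality? no — 1 of 3 hold (need ≥2) → not satisfied.
Under section 5: the goods are of domestic origin? no; the consignee is an affiliated undertaking? no; the destination is a listed territory? no — 0 of 3 hold (need ≥2) → not satisfied.
Under section 13: the goods have been substantially transformed in the territory? yes; or not a Tier VI Article (section 5)? yes; or the goods are specified on the dual-use schedule? no. So the shipment is an Exempt Good.
Under section 15: Exempt Good (section 13)? yes; and the end-use certificate has been lodged? yes. So the shipment is a Recognised Good.
Under section 10: the exporter holds a general authorisation? no; or Tier VI Consignment (section 7)? no; or Recognised Good (section 15)? yes. So the shipment is a Provisional Shipment.
Under section 9: Listed Item (section 12)? no; or Provisional Shipment (section 10)? yes. So the shipment is a Tier IV Export.
Under section 14: the goods are intended for civil end-use? no; and Tier IV Export (section 9)? yes. So the shipment is not a Protected Transfer.

No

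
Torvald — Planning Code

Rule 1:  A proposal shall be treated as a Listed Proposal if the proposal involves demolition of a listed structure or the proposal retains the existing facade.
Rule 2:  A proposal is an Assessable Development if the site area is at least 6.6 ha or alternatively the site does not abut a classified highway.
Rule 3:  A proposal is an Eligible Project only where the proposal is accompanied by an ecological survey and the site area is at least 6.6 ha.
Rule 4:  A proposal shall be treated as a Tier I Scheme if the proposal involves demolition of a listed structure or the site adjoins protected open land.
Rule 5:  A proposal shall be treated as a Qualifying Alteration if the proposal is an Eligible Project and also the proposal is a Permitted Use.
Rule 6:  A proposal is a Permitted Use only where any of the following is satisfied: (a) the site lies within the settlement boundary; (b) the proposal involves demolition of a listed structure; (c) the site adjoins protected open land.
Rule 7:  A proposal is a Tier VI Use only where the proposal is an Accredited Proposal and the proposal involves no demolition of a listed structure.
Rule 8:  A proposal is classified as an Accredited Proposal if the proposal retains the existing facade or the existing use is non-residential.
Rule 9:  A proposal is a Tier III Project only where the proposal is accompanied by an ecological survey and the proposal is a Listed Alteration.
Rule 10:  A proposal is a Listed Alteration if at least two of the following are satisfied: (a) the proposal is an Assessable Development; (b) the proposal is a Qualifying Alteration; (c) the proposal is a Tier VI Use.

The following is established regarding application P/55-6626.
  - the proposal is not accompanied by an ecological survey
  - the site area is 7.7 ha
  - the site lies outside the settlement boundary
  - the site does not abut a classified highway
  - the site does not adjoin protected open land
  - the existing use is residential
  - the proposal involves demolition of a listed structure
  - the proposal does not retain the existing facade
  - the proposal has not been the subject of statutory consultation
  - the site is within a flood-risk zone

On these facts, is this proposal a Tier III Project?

No

rule 2 — Assessable Development: [site area: 7.7 ha ≥ 6.6 ha? yes] OR [the site does not abut a classified highway? yes] → satisfied.
rule 3 — Eligible Project: [the proposal is accompanied by an ecological survey? no] AND [site area: 7.7 ha ≥ 6.6 ha? yes] → not satisfied.
rule 6 — Permitted Use: [the site lies within the settlement boundary? no] OR [the proposal involves demolition of a listed structure? yes] OR [the site adjoins protected open land? no] → satisfied.
rule 5 — Qualifying Alteration: [Eligible Project (rule 3)? no] AND [Permitted Use (rule 6)? yes] → not satisfied.
rule 8 — Accredited Proposal: [the proposal retains the existing facade? no] OR [the existing use is non-residential? no] → not satisfied.
rule 7 — Tier VI Use: [Accredited Proposal (rule 8)? no] AND [the proposal involves no demolition of a listed structure? no] → not satisfied.
rule 10 — Listed Alteration: Assessable Development (rule 2)? yes; Qualifying Alteration (rule 5)? no; Tier VI Use (rule 7)? no — 1 of 3 hold (need ≥2) → not satisfied.
rule 9 — Tier III Project: [the proposal is accompanied by an ecological survey? no] AND [Listed Alteration (rule 10)? no] → not satisfied.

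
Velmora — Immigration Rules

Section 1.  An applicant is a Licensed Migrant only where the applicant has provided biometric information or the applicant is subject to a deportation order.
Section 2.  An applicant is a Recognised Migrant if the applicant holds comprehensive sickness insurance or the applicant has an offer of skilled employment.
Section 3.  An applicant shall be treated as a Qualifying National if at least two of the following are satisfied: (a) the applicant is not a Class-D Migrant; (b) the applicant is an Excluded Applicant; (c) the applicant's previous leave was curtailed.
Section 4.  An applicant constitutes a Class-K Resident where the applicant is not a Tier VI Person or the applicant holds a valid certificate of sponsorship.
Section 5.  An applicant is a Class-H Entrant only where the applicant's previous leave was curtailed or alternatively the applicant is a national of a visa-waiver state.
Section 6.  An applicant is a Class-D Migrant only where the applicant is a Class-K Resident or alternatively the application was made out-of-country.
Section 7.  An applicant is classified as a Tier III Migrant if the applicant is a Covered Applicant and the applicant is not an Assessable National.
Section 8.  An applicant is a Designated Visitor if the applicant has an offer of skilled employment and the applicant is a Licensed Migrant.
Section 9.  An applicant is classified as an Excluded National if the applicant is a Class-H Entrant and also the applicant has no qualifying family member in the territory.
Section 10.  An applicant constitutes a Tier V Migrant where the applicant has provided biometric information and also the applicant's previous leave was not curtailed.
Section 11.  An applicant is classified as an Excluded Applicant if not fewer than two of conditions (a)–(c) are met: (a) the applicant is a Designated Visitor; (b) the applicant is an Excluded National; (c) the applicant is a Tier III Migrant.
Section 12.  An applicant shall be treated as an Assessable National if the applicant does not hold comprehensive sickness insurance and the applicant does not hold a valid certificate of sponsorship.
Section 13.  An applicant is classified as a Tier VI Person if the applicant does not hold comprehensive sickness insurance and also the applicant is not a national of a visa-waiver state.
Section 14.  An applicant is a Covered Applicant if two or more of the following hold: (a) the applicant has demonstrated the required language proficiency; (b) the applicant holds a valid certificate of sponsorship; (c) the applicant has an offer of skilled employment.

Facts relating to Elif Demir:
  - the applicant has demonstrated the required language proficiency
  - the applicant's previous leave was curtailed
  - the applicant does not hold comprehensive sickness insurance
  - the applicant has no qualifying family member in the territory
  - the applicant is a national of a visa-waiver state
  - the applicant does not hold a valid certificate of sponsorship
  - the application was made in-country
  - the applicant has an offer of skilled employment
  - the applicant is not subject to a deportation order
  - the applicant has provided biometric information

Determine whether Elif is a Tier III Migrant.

No

section 14 — Covered Applicant: the applicant has demonstrated the required language proficiency? yes; the applicant holds a valid certificate of sponsorship? no; the applicant has an offer of skilled employment? yes — 2 of 3 hold (need ≥2) → satisfied.
section 12 — Assessable National: [the applicant does not hold comprehensive sickness insurance? yes] AND [the applicant does not hold a valid certificate of sponsorship? yes] → satisfied.
section 7 — Tier III Migrant: [Covered Applicant (section 14)? yes] AND [not an Assessable National (section 12)? no] → not satisfied.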